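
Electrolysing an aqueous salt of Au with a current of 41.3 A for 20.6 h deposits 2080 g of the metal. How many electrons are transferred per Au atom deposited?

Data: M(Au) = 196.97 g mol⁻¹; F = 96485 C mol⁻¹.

3

Q = I·t = 41.30 A × 74160 s = 3063000 C, so n(e⁻) = 3063000/96485 = 31.74 mol.
n(Au) deposited = 2080 / 196.97 = 10.56 mol.
Electrons per atom = n(e⁻)/n(Au) = 31.74 / 10.56 = 3.01 ≈ 3, so the ion is Au³⁺.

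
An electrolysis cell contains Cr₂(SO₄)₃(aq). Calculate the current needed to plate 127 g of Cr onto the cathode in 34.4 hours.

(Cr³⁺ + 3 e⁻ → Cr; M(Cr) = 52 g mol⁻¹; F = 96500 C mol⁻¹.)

n(Cr) = 127 / 52 = 2.442 mol.
n(e⁻) = 3 × 2.442 = 7.327 mol.
Q = n(e⁻)·F = 7.327 × 96500 = 707000 C.
I = Q/t = 707000 / 123840 s = 5.71 A.

5.71 A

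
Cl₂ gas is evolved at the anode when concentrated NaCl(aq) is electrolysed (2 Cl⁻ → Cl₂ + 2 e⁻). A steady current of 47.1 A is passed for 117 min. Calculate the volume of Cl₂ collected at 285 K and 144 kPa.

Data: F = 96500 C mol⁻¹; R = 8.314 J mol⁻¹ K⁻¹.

28.2 L

Q = I·t = 47.10 A × 7020.0 s = 330600 C.
n(e⁻) = Q/F = 330600 / 96500 = 3.426 mol.
2 electrons are transferred per Cl₂ molecule, so n(Cl₂) = 3.426 / 2 = 1.713 mol.
V = nRT/P = (1.713 × 8.314 × 285) / (144 × 10³ Pa) = 0.0282 m³ = 28.2 L.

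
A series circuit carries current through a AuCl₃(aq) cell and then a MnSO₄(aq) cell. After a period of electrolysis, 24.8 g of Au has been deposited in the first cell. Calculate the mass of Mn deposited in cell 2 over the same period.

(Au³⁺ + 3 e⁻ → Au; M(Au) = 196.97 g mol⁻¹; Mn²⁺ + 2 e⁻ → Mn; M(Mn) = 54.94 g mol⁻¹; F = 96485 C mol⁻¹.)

10.4 g

n(Au) = 24.8 / 196.97 = 0.1259 mol.
Since Au³⁺ + 3 e⁻ → Au, n(e⁻) passed = 3 × 0.1259 = 0.3777 mol.
Cells in series carry the same charge, so the same 0.3777 mol of electrons passes through cell 2.
Mn²⁺ + 2 e⁻ → Mn, so n(Mn) = 0.3777 / 2 = 0.1889 mol.
m(Mn) = 0.1889 × 54.94 = 10.4 g.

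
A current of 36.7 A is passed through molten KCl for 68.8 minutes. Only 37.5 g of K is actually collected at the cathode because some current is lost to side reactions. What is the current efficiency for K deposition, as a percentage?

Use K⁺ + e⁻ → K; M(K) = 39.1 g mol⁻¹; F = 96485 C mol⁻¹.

61.1 %

Q = I·t = 36.70 × 4128.0 = 151500 C; n(e⁻) = 151500/96485 = 1.570 mol.
Theoretical n(K) = n(e⁻)/1 = 1.570 mol, i.e. m_theo = 1.570 × 39.1 = 61.39 g.
Efficiency = m_actual / m_theo = 37.5 / 61.39 = 61.1 %.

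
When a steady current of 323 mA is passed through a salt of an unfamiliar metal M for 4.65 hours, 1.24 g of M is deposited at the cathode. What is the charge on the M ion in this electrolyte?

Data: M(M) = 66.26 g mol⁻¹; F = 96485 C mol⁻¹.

Q = I·t = 0.3230 A × 16740 s = 5407 C, so n(e⁻) = 5407/96485 = 0.05604 mol.
n(M) deposited = 1.24 / 66.26 = 0.01871 mol.
Electrons per atom = n(e⁻)/n(M) = 0.05604 / 0.01871 = 2.99 ≈ 3, so the ion is M³⁺.

+3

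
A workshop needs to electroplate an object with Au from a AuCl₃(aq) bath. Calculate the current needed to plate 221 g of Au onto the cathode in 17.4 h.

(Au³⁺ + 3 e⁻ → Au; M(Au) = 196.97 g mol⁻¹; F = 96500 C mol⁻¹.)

5.19 A

n(Au) = 221 / 196.97 = 1.122 mol.
n(e⁻) = 3 × 1.122 = 3.366 mol.
Q = n(e⁻)·F = 3.366 × 96500 = 324800 C.
I = Q/t = 324800 / 62640 s = 5.19 A.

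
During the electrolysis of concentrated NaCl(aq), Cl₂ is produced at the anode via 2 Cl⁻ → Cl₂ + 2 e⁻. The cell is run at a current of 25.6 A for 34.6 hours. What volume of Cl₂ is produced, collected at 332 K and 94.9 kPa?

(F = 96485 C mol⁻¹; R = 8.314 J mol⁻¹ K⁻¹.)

Q = I·t = 25.60 A × 124560 s = 3189000 C.
n(e⁻) = Q/F = 3189000 / 96485 = 33.05 mol.
2 electrons are transferred per Cl₂ molecule, so n(Cl₂) = 33.05 / 2 = 16.52 mol.
V = nRT/P = (16.52 × 8.314 × 332) / (94.9 × 10³ Pa) = 0.481 m³ = 481 L.

481 L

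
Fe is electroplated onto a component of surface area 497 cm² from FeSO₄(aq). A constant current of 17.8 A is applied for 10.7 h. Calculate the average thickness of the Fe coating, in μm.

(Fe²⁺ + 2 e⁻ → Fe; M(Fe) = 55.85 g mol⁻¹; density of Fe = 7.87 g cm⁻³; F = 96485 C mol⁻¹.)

507 μm

Q = I·t = 17.80 × 38520 = 685700 C; n(e⁻) = 7.106 mol.
n(Fe) = n(e⁻)/2 = 3.553 mol, so m = 3.553 × 55.85 = 198.4 g.
Volume = m/ρ = 198.4 / 7.87 = 25.22 cm³.
Thickness = V/A = 25.22 / 497 = 0.0507 cm = 507 μm.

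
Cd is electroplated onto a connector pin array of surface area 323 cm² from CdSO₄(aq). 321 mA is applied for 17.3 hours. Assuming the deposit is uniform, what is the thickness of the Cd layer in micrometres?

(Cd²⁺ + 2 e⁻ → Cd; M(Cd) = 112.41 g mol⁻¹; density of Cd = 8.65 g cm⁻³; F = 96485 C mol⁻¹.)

41.7 μm

Q = I·t = 0.3210 × 62280 = 19990 C; n(e⁻) = 0.2072 mol.
n(Cd) = n(e⁻)/2 = 0.1036 mol, so m = 0.1036 × 112.41 = 11.65 g.
Volume = m/ρ = 11.65 / 8.65 = 1.346 cm³.
Thickness = V/A = 1.346 / 323 = 0.00417 cm = 41.7 μm.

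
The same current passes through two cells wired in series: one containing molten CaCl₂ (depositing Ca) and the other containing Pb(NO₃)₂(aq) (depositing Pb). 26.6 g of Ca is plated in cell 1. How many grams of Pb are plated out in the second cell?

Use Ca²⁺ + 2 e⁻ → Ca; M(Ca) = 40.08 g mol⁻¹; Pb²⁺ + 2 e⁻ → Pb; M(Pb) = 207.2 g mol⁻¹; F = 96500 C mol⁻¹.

n(Ca) = 26.6 / 40.08 = 0.6637 mol.
Since Ca²⁺ + 2 e⁻ → Ca, n(e⁻) passed = 2 × 0.6637 = 1.327 mol.
Cells in series carry the same charge, so the same 1.327 mol of electrons passes through cell 2.
Pb²⁺ + 2 e⁻ → Pb, so n(Pb) = 1.327 / 2 = 0.6637 mol.
m(Pb) = 0.6637 × 207.2 = 138 g.

138 g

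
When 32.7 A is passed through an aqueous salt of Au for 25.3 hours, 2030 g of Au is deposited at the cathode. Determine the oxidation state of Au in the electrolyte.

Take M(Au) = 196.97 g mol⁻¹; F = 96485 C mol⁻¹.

+3

Q = I·t = 32.70 A × 91080 s = 2978000 C, so n(e⁻) = 2978000/96485 = 30.87 mol.
n(Au) deposited = 2030 / 196.97 = 10.31 mol.
Electrons per atom = n(e⁻)/n(Au) = 30.87 / 10.31 = 3.00 ≈ 3, so the ion is Au³⁺.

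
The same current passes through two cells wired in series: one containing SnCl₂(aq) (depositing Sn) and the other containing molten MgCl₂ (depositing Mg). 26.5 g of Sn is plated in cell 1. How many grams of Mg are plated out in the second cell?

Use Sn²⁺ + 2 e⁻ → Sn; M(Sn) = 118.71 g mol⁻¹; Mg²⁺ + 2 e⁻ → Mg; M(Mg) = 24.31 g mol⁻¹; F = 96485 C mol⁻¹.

n(Sn) = 26.5 / 118.71 = 0.2232 mol.
Since Sn²⁺ + 2 e⁻ → Sn, n(e⁻) passed = 2 × 0.2232 = 0.4465 mol.
Cells in series carry the same charge, so the same 0.4465 mol of electrons passes through cell 2.
Mg²⁺ + 2 e⁻ → Mg, so n(Mg) = 0.4465 / 2 = 0.2232 mol.
m(Mg) = 0.2232 × 24.31 = 5.43 g.

5.43 g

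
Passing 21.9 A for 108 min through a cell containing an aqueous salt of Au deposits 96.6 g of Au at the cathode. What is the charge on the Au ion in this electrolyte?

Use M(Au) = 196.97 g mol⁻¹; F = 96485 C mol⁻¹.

+3

Q = I·t = 21.90 A × 6480.0 s = 141900 C, so n(e⁻) = 141900/96485 = 1.471 mol.
n(Au) deposited = 96.6 / 196.97 = 0.4904 mol.
Electrons per atom = n(e⁻)/n(Au) = 1.471 / 0.4904 = 3.00 ≈ 3, so the ion is Au³⁺.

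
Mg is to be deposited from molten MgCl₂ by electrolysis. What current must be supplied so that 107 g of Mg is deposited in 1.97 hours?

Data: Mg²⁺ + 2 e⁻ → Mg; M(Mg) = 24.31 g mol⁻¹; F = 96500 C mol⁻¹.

n(Mg) = 107 / 24.31 = 4.401 mol.
n(e⁻) = 2 × 4.401 = 8.803 mol.
Q = n(e⁻)·F = 8.803 × 96500 = 849500 C.
I = Q/t = 849500 / 7092.0 s = 120 A.

120 A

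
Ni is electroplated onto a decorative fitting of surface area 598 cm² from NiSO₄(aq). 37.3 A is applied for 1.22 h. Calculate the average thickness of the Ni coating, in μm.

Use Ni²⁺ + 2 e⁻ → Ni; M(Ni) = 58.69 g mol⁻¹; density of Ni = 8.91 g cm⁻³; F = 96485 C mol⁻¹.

93.5 μm

Q = I·t = 37.30 × 4392.0 = 163800 C; n(e⁻) = 1.698 mol.
n(Ni) = n(e⁻)/2 = 0.8489 mol, so m = 0.8489 × 58.69 = 49.82 g.
Volume = m/ρ = 49.82 / 8.91 = 5.592 cm³.
Thickness = V/A = 5.592 / 598 = 0.00935 cm = 93.5 μm.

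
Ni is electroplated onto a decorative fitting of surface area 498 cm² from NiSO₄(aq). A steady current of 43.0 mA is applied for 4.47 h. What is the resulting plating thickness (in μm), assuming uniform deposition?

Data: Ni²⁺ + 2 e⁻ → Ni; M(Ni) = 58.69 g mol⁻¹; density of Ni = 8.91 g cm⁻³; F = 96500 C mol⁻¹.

Q = I·t = 0.04300 × 16092 = 692.0 C; n(e⁻) = 0.007171 mol.
n(Ni) = n(e⁻)/2 = 0.003585 mol, so m = 0.003585 × 58.69 = 0.2104 g.
Volume = m/ρ = 0.2104 / 8.91 = 0.02362 cm³.
Thickness = V/A = 0.02362 / 498 = 4.74 × 10⁻⁵ cm = 0.474 μm.

0.474 μm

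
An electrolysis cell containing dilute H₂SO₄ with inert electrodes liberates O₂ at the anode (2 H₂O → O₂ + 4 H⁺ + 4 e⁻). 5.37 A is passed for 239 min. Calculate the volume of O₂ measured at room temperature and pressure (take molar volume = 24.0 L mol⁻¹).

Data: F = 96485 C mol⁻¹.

4.79 L

Q = I·t = 5.370 A × 14340 s = 77010 C.
n(e⁻) = Q/F = 77010 / 96485 = 0.7981 mol.
4 electrons are transferred per O₂ molecule, so n(O₂) = 0.7981 / 4 = 0.1995 mol.
V = n × V_m = 0.1995 × 24.0 = 4.79 L.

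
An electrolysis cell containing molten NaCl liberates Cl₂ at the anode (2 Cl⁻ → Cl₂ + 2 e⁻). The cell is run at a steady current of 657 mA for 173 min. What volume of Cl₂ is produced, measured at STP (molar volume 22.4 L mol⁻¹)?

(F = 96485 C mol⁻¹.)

Q = I·t = 0.6570 A × 10380 s = 6820 C.
n(e⁻) = Q/F = 6820 / 96485 = 0.07068 mol.
2 electrons are transferred per Cl₂ molecule, so n(Cl₂) = 0.07068 / 2 = 0.03534 mol.
V = n × V_m = 0.03534 × 22.4 = 0.792 L.

0.792 L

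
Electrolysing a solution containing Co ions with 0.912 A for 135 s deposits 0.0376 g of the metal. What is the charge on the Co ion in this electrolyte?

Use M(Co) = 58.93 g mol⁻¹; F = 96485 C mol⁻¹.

+2

Q = I·t = 0.9120 A × 135.00 s = 123.1 C, so n(e⁻) = 123.1/96485 = 0.001276 mol.
n(Co) deposited = 0.0376 / 58.93 = 0.0006380 mol.
Electrons per atom = n(e⁻)/n(Co) = 0.001276 / 0.0006380 = 2.00 ≈ 2, so the ion is Co²⁺.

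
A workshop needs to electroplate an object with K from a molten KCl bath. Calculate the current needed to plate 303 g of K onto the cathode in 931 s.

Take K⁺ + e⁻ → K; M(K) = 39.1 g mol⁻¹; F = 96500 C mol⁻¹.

n(K) = 303 / 39.1 = 7.749 mol.
n(e⁻) = 1 × 7.749 = 7.749 mol.
Q = n(e⁻)·F = 7.749 × 96500 = 747800 C.
I = Q/t = 747800 / 931.00 s = 803 A.

803 A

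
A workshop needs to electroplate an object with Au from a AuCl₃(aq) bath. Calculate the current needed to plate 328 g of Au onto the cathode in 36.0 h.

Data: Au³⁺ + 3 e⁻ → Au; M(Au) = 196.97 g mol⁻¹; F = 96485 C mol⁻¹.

3.72 A

n(Au) = 328 / 196.97 = 1.665 mol.
n(e⁻) = 3 × 1.665 = 4.996 mol.
Q = n(e⁻)·F = 4.996 × 96485 = 482000 C.
I = Q/t = 482000 / 129600 s = 3.72 A.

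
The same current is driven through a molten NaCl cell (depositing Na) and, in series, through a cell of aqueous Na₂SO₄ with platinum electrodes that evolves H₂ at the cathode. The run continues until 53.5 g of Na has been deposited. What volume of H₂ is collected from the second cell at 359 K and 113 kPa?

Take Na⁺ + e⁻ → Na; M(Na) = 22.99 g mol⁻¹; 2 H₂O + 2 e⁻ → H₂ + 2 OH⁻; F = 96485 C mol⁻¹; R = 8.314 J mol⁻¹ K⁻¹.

n(Na) = 53.5 / 22.99 = 2.327 mol, so n(e⁻) = 1 × 2.327 = 2.327 mol.
The cells are in series, so the same 2.327 mol of electrons passes through the second cell.
2 H₂O + 2 e⁻ → H₂ + 2 OH⁻ — 2 mol e⁻ per mol H₂, so n(H₂) = 2.327/2 = 1.164 mol.
V = nRT/P = (1.164 × 8.314 × 359) / (113 × 10³) = 0.0307 m³ = 30.7 L.

30.7 L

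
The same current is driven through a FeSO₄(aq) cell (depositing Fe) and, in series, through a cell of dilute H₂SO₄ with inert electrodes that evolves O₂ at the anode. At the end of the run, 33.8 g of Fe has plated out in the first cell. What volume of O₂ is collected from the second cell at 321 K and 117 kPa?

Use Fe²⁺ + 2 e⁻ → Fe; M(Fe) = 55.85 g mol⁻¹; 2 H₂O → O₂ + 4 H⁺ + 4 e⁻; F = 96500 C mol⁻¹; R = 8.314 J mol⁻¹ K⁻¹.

6.90 L

n(Fe) = 33.8 / 55.85 = 0.6052 mol, so n(e⁻) = 2 × 0.6052 = 1.210 mol.
The cells are in series, so the same 1.210 mol of electrons passes through the second cell.
2 H₂O → O₂ + 4 H⁺ + 4 e⁻ — 4 mol e⁻ per mol O₂, so n(O₂) = 1.210/4 = 0.3026 mol.
V = nRT/P = (0.3026 × 8.314 × 321) / (117 × 10³) = 0.00690 m³ = 6.90 L.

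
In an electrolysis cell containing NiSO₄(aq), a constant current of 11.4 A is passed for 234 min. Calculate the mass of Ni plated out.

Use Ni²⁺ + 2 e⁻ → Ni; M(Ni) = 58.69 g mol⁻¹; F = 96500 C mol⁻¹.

Q = I·t = 11.40 A × 14040 s = 160100 C.
n(e⁻) = Q/F = 160100 / 96500 = 1.659 mol.
Ni²⁺ + 2 e⁻ → Ni, so n(Ni) = n(e⁻)/2 = 0.8293 mol.
m = n·M = 0.8293 × 58.69 = 48.7 g.

48.7 g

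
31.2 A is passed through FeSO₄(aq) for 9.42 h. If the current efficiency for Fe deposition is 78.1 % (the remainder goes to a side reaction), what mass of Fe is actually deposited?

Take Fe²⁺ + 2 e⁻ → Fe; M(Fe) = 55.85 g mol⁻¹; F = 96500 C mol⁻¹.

Q = I·t = 31.20 × 33912 = 1058000 C.
n(e⁻) = 1058000/96500 = 10.96 mol; theoretically n(Fe) = 10.96/2 = 5.482 mol, m_theo = 306.2 g.
At 78.1 % efficiency, m_actual = 0.781 × 306.2 = 239 g.

239 g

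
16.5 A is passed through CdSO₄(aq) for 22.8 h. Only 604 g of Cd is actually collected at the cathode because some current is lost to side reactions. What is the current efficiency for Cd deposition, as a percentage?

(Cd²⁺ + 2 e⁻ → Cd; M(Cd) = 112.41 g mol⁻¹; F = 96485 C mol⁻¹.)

76.6 %

Q = I·t = 16.50 × 82080 = 1354000 C; n(e⁻) = 1354000/96485 = 14.04 mol.
Theoretical n(Cd) = n(e⁻)/2 = 7.018 mol, i.e. m_theo = 7.018 × 112.41 = 788.9 g.
Efficiency = m_actual / m_theo = 604 / 788.9 = 76.6 %.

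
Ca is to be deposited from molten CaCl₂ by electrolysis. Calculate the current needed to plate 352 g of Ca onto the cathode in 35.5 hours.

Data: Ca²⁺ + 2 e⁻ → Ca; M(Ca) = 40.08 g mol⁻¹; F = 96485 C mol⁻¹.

13.3 A

n(Ca) = 352 / 40.08 = 8.782 mol.
n(e⁻) = 2 × 8.782 = 17.56 mol.
Q = n(e⁻)·F = 17.56 × 96485 = 1695000 C.
I = Q/t = 1695000 / 127800 s = 13.3 A.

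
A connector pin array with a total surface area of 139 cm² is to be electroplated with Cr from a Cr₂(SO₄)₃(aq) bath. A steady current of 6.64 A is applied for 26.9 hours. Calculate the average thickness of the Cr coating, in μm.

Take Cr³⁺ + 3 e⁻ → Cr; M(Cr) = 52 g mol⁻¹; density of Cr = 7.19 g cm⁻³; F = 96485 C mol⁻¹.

1160 μm

Q = I·t = 6.640 × 96840 = 643000 C; n(e⁻) = 6.664 mol.
n(Cr) = n(e⁻)/3 = 2.221 mol, so m = 2.221 × 52 = 115.5 g.
Volume = m/ρ = 115.5 / 7.19 = 16.07 cm³.
Thickness = V/A = 16.07 / 139 = 0.116 cm = 1160 μm.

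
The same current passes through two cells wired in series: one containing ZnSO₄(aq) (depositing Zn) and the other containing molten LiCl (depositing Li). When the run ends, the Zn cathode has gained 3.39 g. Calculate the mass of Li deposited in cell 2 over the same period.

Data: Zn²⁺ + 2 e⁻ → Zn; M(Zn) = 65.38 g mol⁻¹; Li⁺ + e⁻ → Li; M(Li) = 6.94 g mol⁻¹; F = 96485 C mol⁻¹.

n(Zn) = 3.39 / 65.38 = 0.05185 mol.
Since Zn²⁺ + 2 e⁻ → Zn, n(e⁻) passed = 2 × 0.05185 = 0.1037 mol.
Cells in series carry the same charge, so the same 0.1037 mol of electrons passes through cell 2.
Li⁺ + e⁻ → Li, so n(Li) = 0.1037 / 1 = 0.1037 mol.
m(Li) = 0.1037 × 6.94 = 0.720 g.

0.720 g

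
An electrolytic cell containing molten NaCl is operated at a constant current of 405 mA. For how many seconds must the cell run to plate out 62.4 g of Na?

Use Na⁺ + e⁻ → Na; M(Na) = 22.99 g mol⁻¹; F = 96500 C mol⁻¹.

n(Na) = m/M = 62.4 / 22.99 = 2.714 mol.
Each Na atom requires 1 electron, so n(e⁻) = 1 × 2.714 = 2.714 mol.
Q = n(e⁻)·F = 2.714 × 96500 = 261900 C.
t = Q/I = 261900 / 0.4050 A = 646700 s.

6.47 × 10⁵ s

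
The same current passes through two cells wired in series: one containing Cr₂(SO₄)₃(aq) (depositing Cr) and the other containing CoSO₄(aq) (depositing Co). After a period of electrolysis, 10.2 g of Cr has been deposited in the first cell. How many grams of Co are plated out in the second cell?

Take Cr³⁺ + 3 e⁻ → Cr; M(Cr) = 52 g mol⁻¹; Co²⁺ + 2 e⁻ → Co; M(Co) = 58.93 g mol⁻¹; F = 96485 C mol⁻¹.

n(Cr) = 10.2 / 52 = 0.1962 mol.
Since Cr³⁺ + 3 e⁻ → Cr, n(e⁻) passed = 3 × 0.1962 = 0.5885 mol.
Cells in series carry the same charge, so the same 0.5885 mol of electrons passes through cell 2.
Co²⁺ + 2 e⁻ → Co, so n(Co) = 0.5885 / 2 = 0.2942 mol.
m(Co) = 0.2942 × 58.93 = 17.3 g.

17.3 g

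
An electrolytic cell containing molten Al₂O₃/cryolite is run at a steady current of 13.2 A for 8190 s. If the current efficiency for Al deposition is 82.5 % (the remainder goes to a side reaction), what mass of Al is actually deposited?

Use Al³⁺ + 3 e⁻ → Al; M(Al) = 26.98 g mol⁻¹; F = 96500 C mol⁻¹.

8.31 g

Q = I·t = 13.20 × 8190.0 = 108100 C.
n(e⁻) = 108100/96500 = 1.120 mol; theoretically n(Al) = 1.120/3 = 0.3734 mol, m_theo = 10.08 g.
At 82.5 % efficiency, m_actual = 0.825 × 10.08 = 8.31 g.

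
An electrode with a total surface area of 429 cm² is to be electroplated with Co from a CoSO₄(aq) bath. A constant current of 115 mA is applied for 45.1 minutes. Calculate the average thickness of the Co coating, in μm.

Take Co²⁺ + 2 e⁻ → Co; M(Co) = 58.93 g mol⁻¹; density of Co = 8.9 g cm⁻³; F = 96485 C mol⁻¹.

Q = I·t = 0.1150 × 2706.0 = 311.2 C; n(e⁻) = 0.003225 mol.
n(Co) = n(e⁻)/2 = 0.001613 mol, so m = 0.001613 × 58.93 = 0.09503 g.
Volume = m/ρ = 0.09503 / 8.9 = 0.01068 cm³.
Thickness = V/A = 0.01068 / 429 = 2.49 × 10⁻⁵ cm = 0.249 μm.

0.249 μm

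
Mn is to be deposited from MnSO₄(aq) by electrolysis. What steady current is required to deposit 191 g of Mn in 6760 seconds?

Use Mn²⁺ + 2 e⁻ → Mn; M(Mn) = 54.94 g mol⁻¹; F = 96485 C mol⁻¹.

99.2 A

n(Mn) = 191 / 54.94 = 3.477 mol.
n(e⁻) = 2 × 3.477 = 6.953 mol.
Q = n(e⁻)·F = 6.953 × 96485 = 670900 C.
I = Q/t = 670900 / 6760.0 s = 99.2 A.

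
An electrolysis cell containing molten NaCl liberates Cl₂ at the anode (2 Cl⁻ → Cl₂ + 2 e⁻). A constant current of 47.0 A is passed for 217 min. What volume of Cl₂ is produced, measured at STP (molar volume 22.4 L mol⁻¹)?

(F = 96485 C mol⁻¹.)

71.0 L

Q = I·t = 47.00 A × 13020 s = 611900 C.
n(e⁻) = Q/F = 611900 / 96485 = 6.342 mol.
2 electrons are transferred per Cl₂ molecule, so n(Cl₂) = 6.342 / 2 = 3.171 mol.
V = n × V_m = 3.171 × 22.4 = 71.0 L.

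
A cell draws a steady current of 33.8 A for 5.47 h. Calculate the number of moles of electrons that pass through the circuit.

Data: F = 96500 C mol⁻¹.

6.90 mol

Q = I·t = 33.80 A × 19692 s = 665600 C.
n(e⁻) = Q/F = 665600 / 96500 = 6.90 mol.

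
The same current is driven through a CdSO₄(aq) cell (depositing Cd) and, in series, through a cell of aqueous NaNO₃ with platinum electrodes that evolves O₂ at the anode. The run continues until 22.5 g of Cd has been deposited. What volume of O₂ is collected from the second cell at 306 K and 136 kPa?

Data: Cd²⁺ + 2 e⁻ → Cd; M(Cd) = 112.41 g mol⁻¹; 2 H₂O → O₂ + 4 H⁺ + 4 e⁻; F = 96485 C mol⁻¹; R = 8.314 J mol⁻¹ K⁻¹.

1.87 L

n(Cd) = 22.5 / 112.41 = 0.2002 mol, so n(e⁻) = 2 × 0.2002 = 0.4003 mol.
The cells are in series, so the same 0.4003 mol of electrons passes through the second cell.
2 H₂O → O₂ + 4 H⁺ + 4 e⁻ — 4 mol e⁻ per mol O₂, so n(O₂) = 0.4003/4 = 0.1001 mol.
V = nRT/P = (0.1001 × 8.314 × 306) / (136 × 10³) = 0.00187 m³ = 1.87 L.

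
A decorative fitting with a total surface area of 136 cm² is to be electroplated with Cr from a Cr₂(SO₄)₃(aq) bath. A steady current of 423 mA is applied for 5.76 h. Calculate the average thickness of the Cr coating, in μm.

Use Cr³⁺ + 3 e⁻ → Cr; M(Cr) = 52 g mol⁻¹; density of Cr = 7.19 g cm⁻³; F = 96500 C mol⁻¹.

16.1 μm

Q = I·t = 0.4230 × 20736 = 8771 C; n(e⁻) = 0.09089 mol.
n(Cr) = n(e⁻)/3 = 0.03030 mol, so m = 0.03030 × 52 = 1.576 g.
Volume = m/ρ = 1.576 / 7.19 = 0.2191 cm³.
Thickness = V/A = 0.2191 / 136 = 0.00161 cm = 16.1 μm.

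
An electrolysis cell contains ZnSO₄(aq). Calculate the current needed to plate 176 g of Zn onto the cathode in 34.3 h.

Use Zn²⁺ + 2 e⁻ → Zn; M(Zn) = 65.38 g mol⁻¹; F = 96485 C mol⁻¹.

4.21 A

n(Zn) = 176 / 65.38 = 2.692 mol.
n(e⁻) = 2 × 2.692 = 5.384 mol.
Q = n(e⁻)·F = 5.384 × 96485 = 519500 C.
I = Q/t = 519500 / 123480 s = 4.21 A.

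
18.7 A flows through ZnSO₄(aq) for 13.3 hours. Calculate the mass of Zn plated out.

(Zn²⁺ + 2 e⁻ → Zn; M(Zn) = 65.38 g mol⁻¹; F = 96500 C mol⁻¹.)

303 g

Q = I·t = 18.70 A × 47880 s = 895400 C.
n(e⁻) = Q/F = 895400 / 96500 = 9.278 mol.
Zn²⁺ + 2 e⁻ → Zn, so n(Zn) = n(e⁻)/2 = 4.639 mol.
m = n·M = 4.639 × 65.38 = 303 g.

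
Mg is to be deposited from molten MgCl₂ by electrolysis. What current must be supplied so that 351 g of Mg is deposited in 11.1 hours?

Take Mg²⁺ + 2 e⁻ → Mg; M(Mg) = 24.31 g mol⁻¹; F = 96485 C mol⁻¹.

n(Mg) = 351 / 24.31 = 14.44 mol.
n(e⁻) = 2 × 14.44 = 28.88 mol.
Q = n(e⁻)·F = 28.88 × 96485 = 2786000 C.
I = Q/t = 2786000 / 39960 s = 69.7 A.

69.7 A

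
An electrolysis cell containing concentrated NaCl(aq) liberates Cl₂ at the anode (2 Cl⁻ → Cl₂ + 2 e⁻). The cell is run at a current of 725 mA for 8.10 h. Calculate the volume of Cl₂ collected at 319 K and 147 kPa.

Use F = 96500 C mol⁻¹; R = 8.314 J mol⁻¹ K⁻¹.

Q = I·t = 0.7250 A × 29160 s = 21140 C.
n(e⁻) = Q/F = 21140 / 96500 = 0.2191 mol.
2 electrons are transferred per Cl₂ molecule, so n(Cl₂) = 0.2191 / 2 = 0.1095 mol.
V = nRT/P = (0.1095 × 8.314 × 319) / (147 × 10³ Pa) = 0.00198 m³ = 1.98 L.

1.98 L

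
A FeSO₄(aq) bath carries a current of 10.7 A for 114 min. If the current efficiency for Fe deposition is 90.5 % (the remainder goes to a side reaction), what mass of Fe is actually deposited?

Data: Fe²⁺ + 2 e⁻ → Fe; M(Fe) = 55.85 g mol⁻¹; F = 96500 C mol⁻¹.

Q = I·t = 10.70 × 6840.0 = 73190 C.
n(e⁻) = 73190/96500 = 0.7584 mol; theoretically n(Fe) = 0.7584/2 = 0.3792 mol, m_theo = 21.18 g.
At 90.5 % efficiency, m_actual = 0.905 × 21.18 = 19.2 g.

19.2 g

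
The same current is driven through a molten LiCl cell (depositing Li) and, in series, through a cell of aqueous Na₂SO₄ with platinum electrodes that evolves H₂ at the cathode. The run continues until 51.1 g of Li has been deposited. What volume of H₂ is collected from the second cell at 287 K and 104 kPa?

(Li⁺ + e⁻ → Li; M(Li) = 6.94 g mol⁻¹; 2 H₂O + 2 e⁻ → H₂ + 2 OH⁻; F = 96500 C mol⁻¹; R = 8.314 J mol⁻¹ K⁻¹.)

n(Li) = 51.1 / 6.94 = 7.363 mol, so n(e⁻) = 1 × 7.363 = 7.363 mol.
The cells are in series, so the same 7.363 mol of electrons passes through the second cell.
2 H₂O + 2 e⁻ → H₂ + 2 OH⁻ — 2 mol e⁻ per mol H₂, so n(H₂) = 7.363/2 = 3.682 mol.
V = nRT/P = (3.682 × 8.314 × 287) / (104 × 10³) = 0.0845 m³ = 84.5 L.

84.5 L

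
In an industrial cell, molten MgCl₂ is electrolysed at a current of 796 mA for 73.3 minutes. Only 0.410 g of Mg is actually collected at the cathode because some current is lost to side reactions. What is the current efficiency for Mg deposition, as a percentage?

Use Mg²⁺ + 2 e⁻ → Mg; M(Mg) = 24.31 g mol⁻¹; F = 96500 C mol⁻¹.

93.0 %

Q = I·t = 0.7960 × 4398.0 = 3501 C; n(e⁻) = 3501/96500 = 0.03628 mol.
Theoretical n(Mg) = n(e⁻)/2 = 0.01814 mol, i.e. m_theo = 0.01814 × 24.31 = 0.4410 g.
Efficiency = m_actual / m_theo = 0.410 / 0.4410 = 93.0 %.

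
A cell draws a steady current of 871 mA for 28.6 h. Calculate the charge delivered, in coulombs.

Q = I·t = 0.8710 A × 102960 s = 89700 C.

89700 C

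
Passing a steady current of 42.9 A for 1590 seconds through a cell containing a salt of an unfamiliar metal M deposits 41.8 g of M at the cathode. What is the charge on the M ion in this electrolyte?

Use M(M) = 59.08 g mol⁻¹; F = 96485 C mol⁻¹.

+1

Q = I·t = 42.90 A × 1590.0 s = 68210 C, so n(e⁻) = 68210/96485 = 0.7070 mol.
n(M) deposited = 41.8 / 59.08 = 0.7075 mol.
Electrons per atom = n(e⁻)/n(M) = 0.7070 / 0.7075 = 0.999 ≈ 1, so the ion is M⁺.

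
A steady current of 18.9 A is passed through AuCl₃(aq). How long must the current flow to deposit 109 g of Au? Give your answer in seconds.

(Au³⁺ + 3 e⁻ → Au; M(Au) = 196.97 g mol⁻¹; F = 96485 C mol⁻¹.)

8480 s

n(Au) = m/M = 109 / 196.97 = 0.5534 mol.
Each Au atom requires 3 electrons, so n(e⁻) = 3 × 0.5534 = 1.660 mol.
Q = n(e⁻)·F = 1.660 × 96485 = 160200 C.
t = Q/I = 160200 / 18.90 A = 8475 s.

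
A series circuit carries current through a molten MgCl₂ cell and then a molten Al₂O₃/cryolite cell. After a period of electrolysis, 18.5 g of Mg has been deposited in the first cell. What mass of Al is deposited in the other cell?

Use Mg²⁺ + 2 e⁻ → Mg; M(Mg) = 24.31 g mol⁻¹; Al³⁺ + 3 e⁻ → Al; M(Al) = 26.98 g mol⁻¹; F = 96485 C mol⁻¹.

13.7 g

n(Mg) = 18.5 / 24.31 = 0.7610 mol.
Since Mg²⁺ + 2 e⁻ → Mg, n(e⁻) passed = 2 × 0.7610 = 1.522 mol.
Cells in series carry the same charge, so the same 1.522 mol of electrons passes through cell 2.
Al³⁺ + 3 e⁻ → Al, so n(Al) = 1.522 / 3 = 0.5073 mol.
m(Al) = 0.5073 × 26.98 = 13.7 g.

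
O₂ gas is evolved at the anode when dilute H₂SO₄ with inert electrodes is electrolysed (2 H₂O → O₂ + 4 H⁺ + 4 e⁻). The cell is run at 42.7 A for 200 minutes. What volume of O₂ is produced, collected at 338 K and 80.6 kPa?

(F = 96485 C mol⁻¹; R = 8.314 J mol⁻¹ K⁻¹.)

Q = I·t = 42.70 A × 12000 s = 512400 C.
n(e⁻) = Q/F = 512400 / 96485 = 5.311 mol.
4 electrons are transferred per O₂ molecule, so n(O₂) = 5.311 / 4 = 1.328 mol.
V = nRT/P = (1.328 × 8.314 × 338) / (80.6 × 10³ Pa) = 0.0463 m³ = 46.3 L.

46.3 L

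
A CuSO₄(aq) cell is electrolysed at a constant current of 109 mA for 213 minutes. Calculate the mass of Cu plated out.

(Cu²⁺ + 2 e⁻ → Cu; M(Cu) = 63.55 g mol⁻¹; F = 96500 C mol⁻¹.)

Q = I·t = 0.1090 A × 12780 s = 1393 C.
n(e⁻) = Q/F = 1393 / 96500 = 0.01444 mol.
Cu²⁺ + 2 e⁻ → Cu, so n(Cu) = n(e⁻)/2 = 0.007218 mol.
m = n·M = 0.007218 × 63.55 = 0.459 g.

0.459 g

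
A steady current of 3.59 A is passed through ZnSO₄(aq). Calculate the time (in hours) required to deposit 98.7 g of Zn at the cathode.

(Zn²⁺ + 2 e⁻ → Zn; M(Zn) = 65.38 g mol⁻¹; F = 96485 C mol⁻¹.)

n(Zn) = m/M = 98.7 / 65.38 = 1.510 mol.
Each Zn atom requires 2 electrons, so n(e⁻) = 2 × 1.510 = 3.019 mol.
Q = n(e⁻)·F = 3.019 × 96485 = 291300 C.
t = Q/I = 291300 / 3.590 A = 81150 s = 22.5 h.

22.5 h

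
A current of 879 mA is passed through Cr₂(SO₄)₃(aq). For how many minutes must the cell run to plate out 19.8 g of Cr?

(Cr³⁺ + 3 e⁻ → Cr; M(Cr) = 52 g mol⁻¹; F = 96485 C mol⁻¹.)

n(Cr) = m/M = 19.8 / 52 = 0.3808 mol.
Each Cr atom requires 3 electrons, so n(e⁻) = 3 × 0.3808 = 1.142 mol.
Q = n(e⁻)·F = 1.142 × 96485 = 110200 C.
t = Q/I = 110200 / 0.8790 A = 125400 s = 2090 min.

2090 min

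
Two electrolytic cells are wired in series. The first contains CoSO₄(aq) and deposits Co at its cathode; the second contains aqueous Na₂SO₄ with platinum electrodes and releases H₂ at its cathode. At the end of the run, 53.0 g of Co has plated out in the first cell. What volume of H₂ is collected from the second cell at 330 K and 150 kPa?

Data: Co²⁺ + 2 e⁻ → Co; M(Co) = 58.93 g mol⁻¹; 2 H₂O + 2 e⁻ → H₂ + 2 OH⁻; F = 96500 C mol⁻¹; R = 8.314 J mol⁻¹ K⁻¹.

n(Co) = 53.0 / 58.93 = 0.8994 mol, so n(e⁻) = 2 × 0.8994 = 1.799 mol.
The cells are in series, so the same 1.799 mol of electrons passes through the second cell.
2 H₂O + 2 e⁻ → H₂ + 2 OH⁻ — 2 mol e⁻ per mol H₂, so n(H₂) = 1.799/2 = 0.8994 mol.
V = nRT/P = (0.8994 × 8.314 × 330) / (150 × 10³) = 0.0165 m³ = 16.5 L.

16.5 L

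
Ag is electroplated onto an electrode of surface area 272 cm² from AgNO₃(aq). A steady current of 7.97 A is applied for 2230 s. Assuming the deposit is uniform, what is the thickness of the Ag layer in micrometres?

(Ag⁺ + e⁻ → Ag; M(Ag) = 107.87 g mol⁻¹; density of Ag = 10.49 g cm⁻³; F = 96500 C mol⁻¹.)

Q = I·t = 7.970 × 2230.0 = 17770 C; n(e⁻) = 0.1842 mol.
n(Ag) = n(e⁻)/1 = 0.1842 mol, so m = 0.1842 × 107.87 = 19.87 g.
Volume = m/ρ = 19.87 / 10.49 = 1.894 cm³.
Thickness = V/A = 1.894 / 272 = 0.00696 cm = 69.6 μm.

69.6 μm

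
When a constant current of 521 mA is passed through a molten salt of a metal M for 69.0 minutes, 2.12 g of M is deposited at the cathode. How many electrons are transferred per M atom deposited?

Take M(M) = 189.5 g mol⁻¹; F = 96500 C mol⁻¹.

Q = I·t = 0.5210 A × 4140.0 s = 2157 C, so n(e⁻) = 2157/96500 = 0.02235 mol.
n(M) deposited = 2.12 / 189.5 = 0.01119 mol.
Electrons per atom = n(e⁻)/n(M) = 0.02235 / 0.01119 = 2.00 ≈ 2, so the ion is M²⁺.

2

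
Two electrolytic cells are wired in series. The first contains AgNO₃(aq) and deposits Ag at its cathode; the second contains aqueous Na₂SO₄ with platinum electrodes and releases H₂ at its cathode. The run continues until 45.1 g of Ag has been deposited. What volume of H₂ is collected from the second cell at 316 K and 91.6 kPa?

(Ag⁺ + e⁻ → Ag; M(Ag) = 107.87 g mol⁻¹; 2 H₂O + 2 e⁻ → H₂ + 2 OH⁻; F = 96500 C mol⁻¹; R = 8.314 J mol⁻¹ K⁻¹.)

6.00 L

n(Ag) = 45.1 / 107.87 = 0.4181 mol, so n(e⁻) = 1 × 0.4181 = 0.4181 mol.
The cells are in series, so the same 0.4181 mol of electrons passes through the second cell.
2 H₂O + 2 e⁻ → H₂ + 2 OH⁻ — 2 mol e⁻ per mol H₂, so n(H₂) = 0.4181/2 = 0.2090 mol.
V = nRT/P = (0.2090 × 8.314 × 316) / (91.6 × 10³) = 0.00600 m³ = 6.00 L.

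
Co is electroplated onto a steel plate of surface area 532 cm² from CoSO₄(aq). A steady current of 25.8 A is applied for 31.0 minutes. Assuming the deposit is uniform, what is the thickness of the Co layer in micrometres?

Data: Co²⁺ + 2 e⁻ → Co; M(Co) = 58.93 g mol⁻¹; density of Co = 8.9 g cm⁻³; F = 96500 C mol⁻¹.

Q = I·t = 25.80 × 1860.0 = 47990 C; n(e⁻) = 0.4973 mol.
n(Co) = n(e⁻)/2 = 0.2486 mol, so m = 0.2486 × 58.93 = 14.65 g.
Volume = m/ρ = 14.65 / 8.9 = 1.646 cm³.
Thickness = V/A = 1.646 / 532 = 0.00309 cm = 30.9 μm.

30.9 μm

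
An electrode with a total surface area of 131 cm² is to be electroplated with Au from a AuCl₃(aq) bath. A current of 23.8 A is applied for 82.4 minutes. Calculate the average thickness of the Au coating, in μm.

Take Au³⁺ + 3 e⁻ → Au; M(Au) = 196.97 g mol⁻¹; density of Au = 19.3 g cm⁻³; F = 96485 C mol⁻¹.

Q = I·t = 23.80 × 4944.0 = 117700 C; n(e⁻) = 1.220 mol.
n(Au) = n(e⁻)/3 = 0.4065 mol, so m = 0.4065 × 196.97 = 80.07 g.
Volume = m/ρ = 80.07 / 19.3 = 4.149 cm³.
Thickness = V/A = 4.149 / 131 = 0.0317 cm = 317 μm.

317 μm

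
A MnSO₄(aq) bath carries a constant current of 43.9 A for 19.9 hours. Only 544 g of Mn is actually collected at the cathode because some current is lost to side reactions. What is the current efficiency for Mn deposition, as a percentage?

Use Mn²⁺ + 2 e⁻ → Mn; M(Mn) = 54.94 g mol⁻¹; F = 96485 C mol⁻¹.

60.8 %

Q = I·t = 43.90 × 71640 = 3145000 C; n(e⁻) = 3145000/96485 = 32.60 mol.
Theoretical n(Mn) = n(e⁻)/2 = 16.30 mol, i.e. m_theo = 16.30 × 54.94 = 895.4 g.
Efficiency = m_actual / m_theo = 544 / 895.4 = 60.8 %.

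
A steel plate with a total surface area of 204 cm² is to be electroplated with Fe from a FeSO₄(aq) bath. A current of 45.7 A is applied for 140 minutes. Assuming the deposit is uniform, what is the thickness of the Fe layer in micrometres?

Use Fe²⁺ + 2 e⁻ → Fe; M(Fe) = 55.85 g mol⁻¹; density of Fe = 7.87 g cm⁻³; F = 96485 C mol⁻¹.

692 μm

Q = I·t = 45.70 × 8400.0 = 383900 C; n(e⁻) = 3.979 mol.
n(Fe) = n(e⁻)/2 = 1.989 mol, so m = 1.989 × 55.85 = 111.1 g.
Volume = m/ρ = 111.1 / 7.87 = 14.12 cm³.
Thickness = V/A = 14.12 / 204 = 0.0692 cm = 692 μm.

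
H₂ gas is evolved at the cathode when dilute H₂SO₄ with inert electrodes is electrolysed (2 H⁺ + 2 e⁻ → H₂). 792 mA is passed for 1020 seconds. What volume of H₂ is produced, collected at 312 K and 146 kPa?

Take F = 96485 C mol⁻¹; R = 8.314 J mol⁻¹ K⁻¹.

Q = I·t = 0.7920 A × 1020.0 s = 807.8 C.
n(e⁻) = Q/F = 807.8 / 96485 = 0.008373 mol.
2 electrons are transferred per H₂ molecule, so n(H₂) = 0.008373 / 2 = 0.004186 mol.
V = nRT/P = (0.004186 × 8.314 × 312) / (146 × 10³ Pa) = 7.44 × 10⁻⁵ m³ = 0.0744 L.

0.0744 L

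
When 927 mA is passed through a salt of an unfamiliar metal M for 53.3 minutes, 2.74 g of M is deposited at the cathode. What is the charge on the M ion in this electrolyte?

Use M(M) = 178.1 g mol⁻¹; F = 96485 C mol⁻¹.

Q = I·t = 0.9270 A × 3198.0 s = 2965 C, so n(e⁻) = 2965/96485 = 0.03073 mol.
n(M) deposited = 2.74 / 178.1 = 0.01538 mol.
Electrons per atom = n(e⁻)/n(M) = 0.03073 / 0.01538 = 2.00 ≈ 2, so the ion is M²⁺.

+2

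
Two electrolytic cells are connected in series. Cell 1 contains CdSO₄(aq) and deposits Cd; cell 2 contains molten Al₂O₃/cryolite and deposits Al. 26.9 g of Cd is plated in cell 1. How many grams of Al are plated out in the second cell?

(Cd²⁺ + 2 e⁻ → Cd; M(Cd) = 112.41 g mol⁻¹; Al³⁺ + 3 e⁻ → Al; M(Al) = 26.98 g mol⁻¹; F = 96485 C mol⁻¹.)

n(Cd) = 26.9 / 112.41 = 0.2393 mol.
Since Cd²⁺ + 2 e⁻ → Cd, n(e⁻) passed = 2 × 0.2393 = 0.4786 mol.
Cells in series carry the same charge, so the same 0.4786 mol of electrons passes through cell 2.
Al³⁺ + 3 e⁻ → Al, so n(Al) = 0.4786 / 3 = 0.1595 mol.
m(Al) = 0.1595 × 26.98 = 4.30 g.

4.30 g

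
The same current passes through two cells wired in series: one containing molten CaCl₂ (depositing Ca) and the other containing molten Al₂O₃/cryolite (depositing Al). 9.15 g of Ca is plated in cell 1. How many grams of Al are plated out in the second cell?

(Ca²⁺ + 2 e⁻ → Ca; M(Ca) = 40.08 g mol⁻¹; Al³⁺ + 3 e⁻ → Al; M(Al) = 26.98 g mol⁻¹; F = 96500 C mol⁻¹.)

4.11 g

n(Ca) = 9.15 / 40.08 = 0.2283 mol.
Since Ca²⁺ + 2 e⁻ → Ca, n(e⁻) passed = 2 × 0.2283 = 0.4566 mol.
Cells in series carry the same charge, so the same 0.4566 mol of electrons passes through cell 2.
Al³⁺ + 3 e⁻ → Al, so n(Al) = 0.4566 / 3 = 0.1522 mol.
m(Al) = 0.1522 × 26.98 = 4.11 g.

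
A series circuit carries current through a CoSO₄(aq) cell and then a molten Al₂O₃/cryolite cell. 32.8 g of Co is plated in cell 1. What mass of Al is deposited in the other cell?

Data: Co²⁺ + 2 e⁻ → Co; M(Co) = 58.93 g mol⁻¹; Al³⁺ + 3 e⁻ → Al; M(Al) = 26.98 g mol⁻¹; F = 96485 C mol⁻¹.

n(Co) = 32.8 / 58.93 = 0.5566 mol.
Since Co²⁺ + 2 e⁻ → Co, n(e⁻) passed = 2 × 0.5566 = 1.113 mol.
Cells in series carry the same charge, so the same 1.113 mol of electrons passes through cell 2.
Al³⁺ + 3 e⁻ → Al, so n(Al) = 1.113 / 3 = 0.3711 mol.
m(Al) = 0.3711 × 26.98 = 10.0 g.

10.0 g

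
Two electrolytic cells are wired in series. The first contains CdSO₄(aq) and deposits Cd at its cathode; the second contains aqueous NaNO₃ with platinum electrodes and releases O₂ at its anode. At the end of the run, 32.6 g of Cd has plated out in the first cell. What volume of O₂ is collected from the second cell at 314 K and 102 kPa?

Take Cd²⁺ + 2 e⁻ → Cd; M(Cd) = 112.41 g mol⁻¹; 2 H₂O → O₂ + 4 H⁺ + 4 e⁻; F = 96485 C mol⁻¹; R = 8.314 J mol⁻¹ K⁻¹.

n(Cd) = 32.6 / 112.41 = 0.2900 mol, so n(e⁻) = 2 × 0.2900 = 0.5800 mol.
The cells are in series, so the same 0.5800 mol of electrons passes through the second cell.
2 H₂O → O₂ + 4 H⁺ + 4 e⁻ — 4 mol e⁻ per mol O₂, so n(O₂) = 0.5800/4 = 0.1450 mol.
V = nRT/P = (0.1450 × 8.314 × 314) / (102 × 10³) = 0.00371 m³ = 3.71 L.

3.71 L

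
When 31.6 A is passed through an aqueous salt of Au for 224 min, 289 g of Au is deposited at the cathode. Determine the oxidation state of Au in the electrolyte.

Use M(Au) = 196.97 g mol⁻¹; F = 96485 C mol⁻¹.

+3

Q = I·t = 31.60 A × 13440 s = 424700 C, so n(e⁻) = 424700/96485 = 4.402 mol.
n(Au) deposited = 289 / 196.97 = 1.467 mol.
Electrons per atom = n(e⁻)/n(Au) = 4.402 / 1.467 = 3.00 ≈ 3, so the ion is Au³⁺.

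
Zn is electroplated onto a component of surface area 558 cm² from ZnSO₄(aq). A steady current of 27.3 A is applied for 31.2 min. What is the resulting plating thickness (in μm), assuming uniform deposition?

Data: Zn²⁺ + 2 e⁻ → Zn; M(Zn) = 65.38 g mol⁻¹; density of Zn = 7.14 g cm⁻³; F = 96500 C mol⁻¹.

Q = I·t = 27.30 × 1872.0 = 51110 C; n(e⁻) = 0.5296 mol.
n(Zn) = n(e⁻)/2 = 0.2648 mol, so m = 0.2648 × 65.38 = 17.31 g.
Volume = m/ρ = 17.31 / 7.14 = 2.425 cm³.
Thickness = V/A = 2.425 / 558 = 0.00435 cm = 43.5 μm.

43.5 μm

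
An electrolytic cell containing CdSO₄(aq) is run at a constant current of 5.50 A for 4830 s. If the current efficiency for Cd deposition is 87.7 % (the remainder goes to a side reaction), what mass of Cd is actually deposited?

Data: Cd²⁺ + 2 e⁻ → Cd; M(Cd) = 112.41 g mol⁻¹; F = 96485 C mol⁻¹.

Q = I·t = 5.500 × 4830.0 = 26560 C.
n(e⁻) = 26560/96485 = 0.2753 mol; theoretically n(Cd) = 0.2753/2 = 0.1377 mol, m_theo = 15.47 g.
At 87.7 % efficiency, m_actual = 0.877 × 15.47 = 13.6 g.

13.6 g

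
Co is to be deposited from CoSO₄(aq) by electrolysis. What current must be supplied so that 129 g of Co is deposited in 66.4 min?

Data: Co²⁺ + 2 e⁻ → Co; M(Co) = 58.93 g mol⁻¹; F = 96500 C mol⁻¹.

106 A

n(Co) = 129 / 58.93 = 2.189 mol.
n(e⁻) = 2 × 2.189 = 4.378 mol.
Q = n(e⁻)·F = 4.378 × 96500 = 422500 C.
I = Q/t = 422500 / 3984.0 s = 106 A.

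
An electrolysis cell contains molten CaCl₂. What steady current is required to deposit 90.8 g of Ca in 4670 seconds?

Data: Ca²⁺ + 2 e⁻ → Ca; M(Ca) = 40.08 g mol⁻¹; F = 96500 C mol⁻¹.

n(Ca) = 90.8 / 40.08 = 2.265 mol.
n(e⁻) = 2 × 2.265 = 4.531 mol.
Q = n(e⁻)·F = 4.531 × 96500 = 437200 C.
I = Q/t = 437200 / 4670.0 s = 93.6 A.

93.6 A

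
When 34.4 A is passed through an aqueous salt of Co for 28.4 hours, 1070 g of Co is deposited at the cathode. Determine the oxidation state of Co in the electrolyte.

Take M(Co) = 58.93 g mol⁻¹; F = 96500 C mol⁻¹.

Q = I·t = 34.40 A × 102240 s = 3517000 C, so n(e⁻) = 3517000/96500 = 36.45 mol.
n(Co) deposited = 1070 / 58.93 = 18.16 mol.
Electrons per atom = n(e⁻)/n(Co) = 36.45 / 18.16 = 2.01 ≈ 2, so the ion is Co²⁺.

+2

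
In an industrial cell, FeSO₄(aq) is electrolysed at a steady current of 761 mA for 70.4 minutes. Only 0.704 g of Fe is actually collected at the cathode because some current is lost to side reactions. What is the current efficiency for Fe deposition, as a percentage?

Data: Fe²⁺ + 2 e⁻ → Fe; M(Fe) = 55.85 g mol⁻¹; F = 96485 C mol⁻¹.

75.7 %

Q = I·t = 0.7610 × 4224.0 = 3214 C; n(e⁻) = 3214/96485 = 0.03332 mol.
Theoretical n(Fe) = n(e⁻)/2 = 0.01666 mol, i.e. m_theo = 0.01666 × 55.85 = 0.9303 g.
Efficiency = m_actual / m_theo = 0.704 / 0.9303 = 75.7 %.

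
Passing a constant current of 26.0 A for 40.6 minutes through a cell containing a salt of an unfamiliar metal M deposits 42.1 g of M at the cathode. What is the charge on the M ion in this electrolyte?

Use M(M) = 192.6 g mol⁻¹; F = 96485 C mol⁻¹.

Q = I·t = 26.00 A × 2436.0 s = 63340 C, so n(e⁻) = 63340/96485 = 0.6564 mol.
n(M) deposited = 42.1 / 192.6 = 0.2186 mol.
Electrons per atom = n(e⁻)/n(M) = 0.6564 / 0.2186 = 3.00 ≈ 3, so the ion is M³⁺.

+3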